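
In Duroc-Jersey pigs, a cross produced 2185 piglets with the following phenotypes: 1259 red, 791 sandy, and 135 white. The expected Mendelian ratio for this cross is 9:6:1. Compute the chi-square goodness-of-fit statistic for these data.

1.730

The 9:6:1 ratio has 16 parts, so with N = 2185 the expected counts are:
  red: 2185 × 9/16 = 1229.0625
  sandy: 2185 × 6/16 = 819.375
  white: 2185 × 1/16 = 136.5625
χ² = Σ (O − E)² / E
  red: (1259 − 1229.0625)² / 1229.0625 = 0.7292
  sandy: (791 − 819.375)² / 819.375 = 0.9826
  white: (135 − 136.5625)² / 136.5625 = 0.0179
χ² = 0.7292 + 0.9826 + 0.0179 = 1.7297 ≈ 1.730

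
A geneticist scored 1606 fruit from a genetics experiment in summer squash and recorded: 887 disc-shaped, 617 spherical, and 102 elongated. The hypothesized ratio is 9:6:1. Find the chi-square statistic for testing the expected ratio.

0.684

Total ratio parts = 16. Expected numbers out of 1606:
  disc-shaped: 1606 × 9/16 = 903.375
  spherical: 1606 × 6/16 = 602.25
  elongated: 1606 × 1/16 = 100.375
χ² = Σ (O − E)² / E
  disc-shaped: (887 − 903.375)² / 903.375 = 0.2968
  spherical: (617 − 602.25)² / 602.25 = 0.3612
  elongated: (102 − 100.375)² / 100.375 = 0.0263
χ² = 0.2968 + 0.3612 + 0.0263 = 0.6843 ≈ 0.684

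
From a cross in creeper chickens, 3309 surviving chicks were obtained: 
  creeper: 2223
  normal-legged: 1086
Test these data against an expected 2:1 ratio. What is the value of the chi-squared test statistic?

Expected counts for N = 3309 under a 2:1 ratio (total parts = 3):
  creeper: 3309 × 2/3 = 2206
  normal-legged: 3309 × 1/3 = 1103
χ² = Σ (O − E)² / E
  creeper: (2223 − 2206)² / 2206 = 0.1310
  normal-legged: (1086 − 1103)² / 1103 = 0.2620
χ² = 0.1310 + 0.2620 = 0.393

0.393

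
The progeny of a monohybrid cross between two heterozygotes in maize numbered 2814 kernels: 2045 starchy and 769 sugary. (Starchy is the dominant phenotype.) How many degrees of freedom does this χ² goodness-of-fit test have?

For a monohybrid cross between heterozygotes with complete dominance, the expected phenotypic ratio is 3:1.
A goodness-of-fit test with 2 phenotype classes has df = 2 − 1 = 1.

1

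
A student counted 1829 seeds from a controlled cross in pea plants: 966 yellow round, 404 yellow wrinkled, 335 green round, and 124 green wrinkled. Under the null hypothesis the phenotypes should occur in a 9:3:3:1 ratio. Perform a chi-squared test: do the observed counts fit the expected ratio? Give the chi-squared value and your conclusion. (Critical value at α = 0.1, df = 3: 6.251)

15.712; not consistent

The 9:3:3:1 ratio has 16 parts, so with N = 1829 the expected counts are:
  yellow round: 1829 × 9/16 = 1028.8125
  yellow wrinkled: 1829 × 3/16 = 342.9375
  green round: 1829 × 3/16 = 342.9375
  green wrinkled: 1829 × 1/16 = 114.3125
χ² = Σ (O − E)² / E
  yellow round: (966 − 1028.8125)² / 1028.8125 = 3.8349
  yellow wrinkled: (404 − 342.9375)² / 342.9375 = 10.8726
  green round: (335 − 342.9375)² / 342.9375 = 0.1837
  green wrinkled: (124 − 114.3125)² / 114.3125 = 0.8210
χ² = 3.8349 + 10.8726 + 0.1837 + 0.8210 = 15.7122 ≈ 15.712
Degrees of freedom = 4 − 1 = 3; critical value at α = 0.1 is 6.251.
Since 15.712 > 6.251, we reject the null hypothesis — the data do not fit the 9:3:3:1 ratio.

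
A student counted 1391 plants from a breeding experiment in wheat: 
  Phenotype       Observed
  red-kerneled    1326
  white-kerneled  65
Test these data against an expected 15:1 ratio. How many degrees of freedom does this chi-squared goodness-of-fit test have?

A goodness-of-fit test with 2 phenotype classes has df = 2 − 1 = 1.

1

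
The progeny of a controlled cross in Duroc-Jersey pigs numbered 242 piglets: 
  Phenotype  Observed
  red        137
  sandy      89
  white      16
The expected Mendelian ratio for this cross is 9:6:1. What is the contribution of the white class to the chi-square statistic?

0.051

Total ratio parts = 16. Expected numbers out of 242:
  red: 242 × 9/16 = 136.125
  sandy: 242 × 6/16 = 90.75
  white: 242 × 1/16 = 15.125
Contribution of white: (16 − 15.125)² / 15.125 = 0.0506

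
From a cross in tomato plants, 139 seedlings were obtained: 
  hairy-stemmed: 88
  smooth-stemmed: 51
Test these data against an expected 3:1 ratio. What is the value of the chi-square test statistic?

Expected counts for N = 139 under a 3:1 ratio (total parts = 4):
  hairy-stemmed: 139 × 3/4 = 104.25
  smooth-stemmed: 139 × 1/4 = 34.75
χ² = Σ (O − E)² / E
  hairy-stemmed: (88 − 104.25)² / 104.25 = 2.5330
  smooth-stemmed: (51 − 34.75)² / 34.75 = 7.5989
χ² = 2.5330 + 7.5989 = 10.1319 ≈ 10.132

10.132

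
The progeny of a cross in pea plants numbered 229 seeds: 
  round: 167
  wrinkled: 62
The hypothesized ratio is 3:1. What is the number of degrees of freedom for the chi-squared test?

1

A goodness-of-fit test with 2 phenotype classes has df = 2 − 1 = 1.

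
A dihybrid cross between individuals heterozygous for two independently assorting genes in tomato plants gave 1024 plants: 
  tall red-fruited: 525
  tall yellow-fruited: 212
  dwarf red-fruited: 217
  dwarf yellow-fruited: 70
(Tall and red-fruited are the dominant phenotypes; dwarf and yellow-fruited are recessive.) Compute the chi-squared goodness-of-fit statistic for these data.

A dihybrid F₂ with independent assortment and complete dominance at both loci gives a 9:3:3:1 phenotypic ratio.
Expected counts for N = 1024 under a 9:3:3:1 ratio (total parts = 16):
  tall red-fruited: 1024 × 9/16 = 576
  tall yellow-fruited: 1024 × 3/16 = 192
  dwarf red-fruited: 1024 × 3/16 = 192
  dwarf yellow-fruited: 1024 × 1/16 = 64
χ² = Σ (O − E)² / E
  tall red-fruited: (525 − 576)² / 576 = 4.5156
  tall yellow-fruited: (212 − 192)² / 192 = 2.0833
  dwarf red-fruited: (217 − 192)² / 192 = 3.2552
  dwarf yellow-fruited: (70 − 64)² / 64 = 0.5625
χ² = 4.5156 + 2.0833 + 3.2552 + 0.5625 = 10.4166 ≈ 10.417

10.417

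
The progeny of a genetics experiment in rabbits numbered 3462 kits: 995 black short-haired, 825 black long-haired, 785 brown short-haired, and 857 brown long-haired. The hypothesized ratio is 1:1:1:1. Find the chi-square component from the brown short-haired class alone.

Expected counts for N = 3462 under a 1:1:1:1 ratio (total parts = 4):
  black short-haired: 3462 × 1/4 = 865.5
  black long-haired: 3462 × 1/4 = 865.5
  brown short-haired: 3462 × 1/4 = 865.5
  brown long-haired: 3462 × 1/4 = 865.5
Contribution of brown short-haired: (785 − 865.5)² / 865.5 = 7.4873

7.487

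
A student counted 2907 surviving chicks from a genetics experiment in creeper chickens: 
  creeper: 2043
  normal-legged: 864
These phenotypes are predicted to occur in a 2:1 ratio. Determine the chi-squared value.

17.067

Expected counts for N = 2907 under a 2:1 ratio (total parts = 3):
  creeper: 2907 × 2/3 = 1938
  normal-legged: 2907 × 1/3 = 969
χ² = Σ (O − E)² / E
  creeper: (2043 − 1938)² / 1938 = 5.6889
  normal-legged: (864 − 969)² / 969 = 11.3777
χ² = 5.6889 + 11.3777 = 17.0666 ≈ 17.067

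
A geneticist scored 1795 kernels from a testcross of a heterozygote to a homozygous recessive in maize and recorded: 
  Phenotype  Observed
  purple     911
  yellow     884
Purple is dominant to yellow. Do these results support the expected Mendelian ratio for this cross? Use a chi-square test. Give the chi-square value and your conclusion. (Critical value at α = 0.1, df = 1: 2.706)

0.406; consistent

A testcross of a heterozygote (Aa × aa) gives a 1:1 phenotypic ratio.
The 1:1 ratio has 2 parts, so with N = 1795 the expected counts are:
  purple: 1795 × 1/2 = 897.5
  yellow: 1795 × 1/2 = 897.5
χ² = Σ (O − E)² / E
  purple: (911 − 897.5)² / 897.5 = 0.2031
  yellow: (884 − 897.5)² / 897.5 = 0.2031
χ² = 0.2031 + 0.2031 = 0.4062 ≈ 0.406
Degrees of freedom = 2 − 1 = 1; critical value at α = 0.1 is 2.706.
Since 0.406 < 2.706, we fail to reject the null hypothesis — the data are consistent with the 1:1 ratio.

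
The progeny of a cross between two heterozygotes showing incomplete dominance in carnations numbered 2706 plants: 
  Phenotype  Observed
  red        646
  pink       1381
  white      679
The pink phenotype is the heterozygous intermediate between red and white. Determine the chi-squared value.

1.964

With incomplete dominance, a heterozygote × heterozygote cross gives a 1:2:1 phenotypic ratio.
Under the 1:2:1 hypothesis (Σ ratio = 4, N = 2706):
  red: 2706 × 1/4 = 676.5
  pink: 2706 × 2/4 = 1353
  white: 2706 × 1/4 = 676.5
χ² = Σ (O − E)² / E
  red: (646 − 676.5)² / 676.5 = 1.3751
  pink: (1381 − 1353)² / 1353 = 0.5795
  white: (679 − 676.5)² / 676.5 = 0.0092
χ² = 1.3751 + 0.5795 + 0.0092 = 1.9638 ≈ 1.964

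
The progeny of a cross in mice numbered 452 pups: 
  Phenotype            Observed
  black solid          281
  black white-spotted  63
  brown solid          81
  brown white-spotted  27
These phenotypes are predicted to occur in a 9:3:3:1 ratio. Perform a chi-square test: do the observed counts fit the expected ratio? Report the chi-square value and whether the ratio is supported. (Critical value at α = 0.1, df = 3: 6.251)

Total ratio parts = 16. Expected numbers out of 452:
  black solid: 452 × 9/16 = 254.25
  black white-spotted: 452 × 3/16 = 84.75
  brown solid: 452 × 3/16 = 84.75
  brown white-spotted: 452 × 1/16 = 28.25
χ² = Σ (O − E)² / E
  black solid: (281 − 254.25)² / 254.25 = 2.8144
  black white-spotted: (63 − 84.75)² / 84.75 = 5.5819
  brown solid: (81 − 84.75)² / 84.75 = 0.1659
  brown white-spotted: (27 − 28.25)² / 28.25 = 0.0553
χ² = 2.8144 + 5.5819 + 0.1659 + 0.0553 = 8.6175 ≈ 8.618
Degrees of freedom = 4 − 1 = 3; critical value at α = 0.1 is 6.251.
Since 8.618 > 6.251, we reject the null hypothesis — the data do not fit the 9:3:3:1 ratio.

8.618; not consistent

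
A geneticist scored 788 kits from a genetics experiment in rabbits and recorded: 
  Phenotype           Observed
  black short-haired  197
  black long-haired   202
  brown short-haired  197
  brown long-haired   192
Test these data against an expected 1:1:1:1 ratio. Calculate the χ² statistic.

Under the 1:1:1:1 hypothesis (Σ ratio = 4, N = 788):
  black short-haired: 788 × 1/4 = 197
  black long-haired: 788 × 1/4 = 197
  brown short-haired: 788 × 1/4 = 197
  brown long-haired: 788 × 1/4 = 197
χ² = Σ (O − E)² / E
  black short-haired: (197 − 197)² / 197 = 0.0000
  black long-haired: (202 − 197)² / 197 = 0.1269
  brown short-haired: (197 − 197)² / 197 = 0.0000
  brown long-haired: (192 − 197)² / 197 = 0.1269
χ² = 0.0000 + 0.1269 + 0.0000 + 0.1269 = 0.2538 ≈ 0.254

0.254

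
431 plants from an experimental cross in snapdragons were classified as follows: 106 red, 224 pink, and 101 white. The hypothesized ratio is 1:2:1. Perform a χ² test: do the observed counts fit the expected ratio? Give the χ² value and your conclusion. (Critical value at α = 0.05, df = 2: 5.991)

Total ratio parts = 4. Expected numbers out of 431:
  red: 431 × 1/4 = 107.75
  pink: 431 × 2/4 = 215.5
  white: 431 × 1/4 = 107.75
χ² = Σ (O − E)² / E
  red: (106 − 107.75)² / 107.75 = 0.0284
  pink: (224 − 215.5)² / 215.5 = 0.3353
  white: (101 − 107.75)² / 107.75 = 0.4229
χ² = 0.0284 + 0.3353 + 0.4229 = 0.7866 ≈ 0.787
Degrees of freedom = 3 − 1 = 2; critical value at α = 0.05 is 5.991.
Since 0.787 < 5.991, we fail to reject the null hypothesis — the data are consistent with the 1:2:1 ratio.

0.787; consistent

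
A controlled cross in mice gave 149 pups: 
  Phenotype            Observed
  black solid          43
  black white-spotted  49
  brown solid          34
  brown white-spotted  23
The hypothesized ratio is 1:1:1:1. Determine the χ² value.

10.329

Expected counts for N = 149 under a 1:1:1:1 ratio (total parts = 4):
  black solid: 149 × 1/4 = 37.25
  black white-spotted: 149 × 1/4 = 37.25
  brown solid: 149 × 1/4 = 37.25
  brown white-spotted: 149 × 1/4 = 37.25
χ² = Σ (O − E)² / E
  black solid: (43 − 37.25)² / 37.25 = 0.8876
  black white-spotted: (49 − 37.25)² / 37.25 = 3.7064
  brown solid: (34 − 37.25)² / 37.25 = 0.2836
  brown white-spotted: (23 − 37.25)² / 37.25 = 5.4513
χ² = 0.8876 + 3.7064 + 0.2836 + 5.4513 = 10.3289 ≈ 10.329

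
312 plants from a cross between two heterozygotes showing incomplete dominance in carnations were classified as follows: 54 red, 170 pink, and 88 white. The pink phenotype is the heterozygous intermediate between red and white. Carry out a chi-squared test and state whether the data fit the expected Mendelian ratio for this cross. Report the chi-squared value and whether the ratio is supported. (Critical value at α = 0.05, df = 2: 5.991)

With incomplete dominance, a heterozygote × heterozygote cross gives a 1:2:1 phenotypic ratio.
The 1:2:1 ratio has 4 parts, so with N = 312 the expected counts are:
  red: 312 × 1/4 = 78
  pink: 312 × 2/4 = 156
  white: 312 × 1/4 = 78
χ² = Σ (O − E)² / E
  red: (54 − 78)² / 78 = 7.3846
  pink: (170 − 156)² / 156 = 1.2564
  white: (88 − 78)² / 78 = 1.2821
χ² = 7.3846 + 1.2564 + 1.2821 = 9.9231 ≈ 9.923
Degrees of freedom = 3 − 1 = 2; critical value at α = 0.05 is 5.991.
Since 9.923 > 5.991, we reject the null hypothesis — the data do not fit the 1:2:1 ratio.

9.923; not consistent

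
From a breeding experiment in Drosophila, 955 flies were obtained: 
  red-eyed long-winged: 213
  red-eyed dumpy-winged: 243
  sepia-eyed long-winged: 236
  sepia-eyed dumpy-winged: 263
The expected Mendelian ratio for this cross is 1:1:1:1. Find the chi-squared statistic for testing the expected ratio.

5.348

The 1:1:1:1 ratio has 4 parts, so with N = 955 the expected counts are:
  red-eyed long-winged: 955 × 1/4 = 238.75
  red-eyed dumpy-winged: 955 × 1/4 = 238.75
  sepia-eyed long-winged: 955 × 1/4 = 238.75
  sepia-eyed dumpy-winged: 955 × 1/4 = 238.75
χ² = Σ (O − E)² / E
  red-eyed long-winged: (213 − 238.75)² / 238.75 = 2.7772
  red-eyed dumpy-winged: (243 − 238.75)² / 238.75 = 0.0757
  sepia-eyed long-winged: (236 − 238.75)² / 238.75 = 0.0317
  sepia-eyed dumpy-winged: (263 − 238.75)² / 238.75 = 2.4631
χ² = 2.7772 + 0.0757 + 0.0317 + 2.4631 = 5.3477 ≈ 5.348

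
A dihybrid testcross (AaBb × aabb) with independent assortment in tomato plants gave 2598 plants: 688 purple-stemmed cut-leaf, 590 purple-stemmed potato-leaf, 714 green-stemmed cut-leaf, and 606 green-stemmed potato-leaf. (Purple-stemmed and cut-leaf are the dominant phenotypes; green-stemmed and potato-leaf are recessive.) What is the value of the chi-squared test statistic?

17.052

A dihybrid testcross with independent assortment gives a 1:1:1:1 ratio.
Under the 1:1:1:1 hypothesis (Σ ratio = 4, N = 2598):
  purple-stemmed cut-leaf: 2598 × 1/4 = 649.5
  purple-stemmed potato-leaf: 2598 × 1/4 = 649.5
  green-stemmed cut-leaf: 2598 × 1/4 = 649.5
  green-stemmed potato-leaf: 2598 × 1/4 = 649.5
χ² = Σ (O − E)² / E
  purple-stemmed cut-leaf: (688 − 649.5)² / 649.5 = 2.2821
  purple-stemmed potato-leaf: (590 − 649.5)² / 649.5 = 5.4507
  green-stemmed cut-leaf: (714 − 649.5)² / 649.5 = 6.4053
  green-stemmed potato-leaf: (606 − 649.5)² / 649.5 = 2.9134
χ² = 2.2821 + 5.4507 + 6.4053 + 2.9134 = 17.0515 ≈ 17.052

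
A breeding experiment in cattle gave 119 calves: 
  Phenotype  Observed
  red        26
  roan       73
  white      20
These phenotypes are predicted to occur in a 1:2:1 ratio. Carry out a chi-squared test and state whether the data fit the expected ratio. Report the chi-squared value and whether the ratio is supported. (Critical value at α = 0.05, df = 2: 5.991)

Under the 1:2:1 hypothesis (Σ ratio = 4, N = 119):
  red: 119 × 1/4 = 29.75
  roan: 119 × 2/4 = 59.5
  white: 119 × 1/4 = 29.75
χ² = Σ (O − E)² / E
  red: (26 − 29.75)² / 29.75 = 0.4727
  roan: (73 − 59.5)² / 59.5 = 3.0630
  white: (20 − 29.75)² / 29.75 = 3.1954
χ² = 0.4727 + 3.0630 + 3.1954 = 6.7311 ≈ 6.731
Degrees of freedom = 3 − 1 = 2; critical value at α = 0.05 is 5.991.
Since 6.731 > 5.991, we reject the null hypothesis — the data do not fit the 1:2:1 ratio.

6.731; not consistent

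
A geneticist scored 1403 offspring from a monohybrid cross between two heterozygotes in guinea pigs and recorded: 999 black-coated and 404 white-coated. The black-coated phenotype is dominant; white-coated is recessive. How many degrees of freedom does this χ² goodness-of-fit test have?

1

For a monohybrid cross between heterozygotes with complete dominance, the expected phenotypic ratio is 3:1.
A goodness-of-fit test with 2 phenotype classes has df = 2 − 1 = 1.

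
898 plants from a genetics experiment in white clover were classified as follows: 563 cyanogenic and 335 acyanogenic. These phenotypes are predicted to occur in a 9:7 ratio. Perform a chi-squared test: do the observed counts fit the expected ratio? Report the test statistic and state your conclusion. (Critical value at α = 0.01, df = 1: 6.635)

15.157; not consistent

Expected counts for N = 898 under a 9:7 ratio (total parts = 16):
  cyanogenic: 898 × 9/16 = 505.125
  acyanogenic: 898 × 7/16 = 392.875
χ² = Σ (O − E)² / E
  cyanogenic: (563 − 505.125)² / 505.125 = 6.6311
  acyanogenic: (335 − 392.875)² / 392.875 = 8.5257
χ² = 6.6311 + 8.5257 = 15.1568 ≈ 15.157
Degrees of freedom = 2 − 1 = 1; critical value at α = 0.01 is 6.635.
Since 15.157 > 6.635, we reject the null hypothesis — the data do not fit the 9:7 ratio.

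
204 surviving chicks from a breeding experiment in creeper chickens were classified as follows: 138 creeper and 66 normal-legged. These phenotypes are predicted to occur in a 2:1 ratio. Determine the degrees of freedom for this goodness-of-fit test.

1

A goodness-of-fit test with 2 phenotype classes has df = 2 − 1 = 1.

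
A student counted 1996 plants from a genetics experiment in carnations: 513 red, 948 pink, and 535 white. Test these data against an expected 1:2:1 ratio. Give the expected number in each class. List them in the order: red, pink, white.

499, 998, 499

Expected counts for N = 1996 under a 1:2:1 ratio (total parts = 4):
  red: 1996 × 1/4 = 499
  pink: 1996 × 2/4 = 998
  white: 1996 × 1/4 = 499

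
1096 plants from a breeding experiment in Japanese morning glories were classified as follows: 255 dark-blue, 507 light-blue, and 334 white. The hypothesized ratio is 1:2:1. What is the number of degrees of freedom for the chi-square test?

2

A goodness-of-fit test with 3 phenotype classes has df = 3 − 1 = 2.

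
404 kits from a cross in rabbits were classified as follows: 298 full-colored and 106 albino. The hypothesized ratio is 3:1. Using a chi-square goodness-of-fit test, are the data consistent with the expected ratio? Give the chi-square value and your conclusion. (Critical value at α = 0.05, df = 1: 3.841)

0.330; consistent

The 3:1 ratio has 4 parts, so with N = 404 the expected counts are:
  full-colored: 404 × 3/4 = 303
  albino: 404 × 1/4 = 101
χ² = Σ (O − E)² / E
  full-colored: (298 − 303)² / 303 = 0.0825
  albino: (106 − 101)² / 101 = 0.2475
χ² = 0.0825 + 0.2475 = 0.330
Degrees of freedom = 2 − 1 = 1; critical value at α = 0.05 is 3.841.
Since 0.330 < 3.841, we fail to reject the null hypothesis — the data are consistent with the 3:1 ratio.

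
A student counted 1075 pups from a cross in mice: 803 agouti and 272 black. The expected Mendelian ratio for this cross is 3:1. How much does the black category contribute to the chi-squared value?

0.039

The 3:1 ratio has 4 parts, so with N = 1075 the expected counts are:
  agouti: 1075 × 3/4 = 806.25
  black: 1075 × 1/4 = 268.75
Contribution of black: (272 − 268.75)² / 268.75 = 0.0393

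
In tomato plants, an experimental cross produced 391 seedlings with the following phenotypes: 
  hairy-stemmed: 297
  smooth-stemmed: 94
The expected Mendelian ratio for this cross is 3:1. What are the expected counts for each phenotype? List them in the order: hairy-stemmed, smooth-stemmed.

The 3:1 ratio has 4 parts, so with N = 391 the expected counts are:
  hairy-stemmed: 391 × 3/4 = 293.25
  smooth-stemmed: 391 × 1/4 = 97.75

293.25, 97.75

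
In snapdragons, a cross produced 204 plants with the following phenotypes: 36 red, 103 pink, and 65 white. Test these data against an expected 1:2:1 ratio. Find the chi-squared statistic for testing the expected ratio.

The 1:2:1 ratio has 4 parts, so with N = 204 the expected counts are:
  red: 204 × 1/4 = 51
  pink: 204 × 2/4 = 102
  white: 204 × 1/4 = 51
χ² = Σ (O − E)² / E
  red: (36 − 51)² / 51 = 4.4118
  pink: (103 − 102)² / 102 = 0.0098
  white: (65 − 51)² / 51 = 3.8431
χ² = 4.4118 + 0.0098 + 3.8431 = 8.2647 ≈ 8.265

8.265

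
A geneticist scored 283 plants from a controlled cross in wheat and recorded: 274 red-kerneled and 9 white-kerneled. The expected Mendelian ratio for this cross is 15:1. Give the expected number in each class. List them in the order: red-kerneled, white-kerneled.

265.3125, 17.6875

Total ratio parts = 16. Expected numbers out of 283:
  red-kerneled: 283 × 15/16 = 265.3125
  white-kerneled: 283 × 1/16 = 17.6875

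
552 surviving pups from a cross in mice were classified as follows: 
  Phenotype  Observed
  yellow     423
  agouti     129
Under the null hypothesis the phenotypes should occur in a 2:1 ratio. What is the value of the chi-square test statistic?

24.660

Total ratio parts = 3. Expected numbers out of 552:
  yellow: 552 × 2/3 = 368
  agouti: 552 × 1/3 = 184
χ² = Σ (O − E)² / E
  yellow: (423 − 368)² / 368 = 8.2201
  agouti: (129 − 184)² / 184 = 16.4402
χ² = 8.2201 + 16.4402 = 24.6603 ≈ 24.660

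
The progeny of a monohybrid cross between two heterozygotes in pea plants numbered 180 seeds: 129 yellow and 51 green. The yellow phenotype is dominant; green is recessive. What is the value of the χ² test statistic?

For a monohybrid cross between heterozygotes with complete dominance, the expected phenotypic ratio is 3:1.
Total ratio parts = 4. Expected numbers out of 180:
  yellow: 180 × 3/4 = 135
  green: 180 × 1/4 = 45
χ² = Σ (O − E)² / E
  yellow: (129 − 135)² / 135 = 0.2667
  green: (51 − 45)² / 45 = 0.8000
χ² = 0.2667 + 0.8000 = 1.0667 ≈ 1.067

1.067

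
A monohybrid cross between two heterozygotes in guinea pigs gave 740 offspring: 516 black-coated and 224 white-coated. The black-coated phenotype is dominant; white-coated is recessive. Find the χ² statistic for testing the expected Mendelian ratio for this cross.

For a monohybrid cross between heterozygotes with complete dominance, the expected phenotypic ratio is 3:1.
The 3:1 ratio has 4 parts, so with N = 740 the expected counts are:
  black-coated: 740 × 3/4 = 555
  white-coated: 740 × 1/4 = 185
χ² = Σ (O − E)² / E
  black-coated: (516 − 555)² / 555 = 2.7405
  white-coated: (224 − 185)² / 185 = 8.2216
χ² = 2.7405 + 8.2216 = 10.9621 ≈ 10.962

10.962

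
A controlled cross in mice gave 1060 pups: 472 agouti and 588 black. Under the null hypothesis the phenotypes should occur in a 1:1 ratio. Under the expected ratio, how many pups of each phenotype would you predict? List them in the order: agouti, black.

Under the 1:1 hypothesis (Σ ratio = 2, N = 1060):
  agouti: 1060 × 1/2 = 530
  black: 1060 × 1/2 = 530

530, 530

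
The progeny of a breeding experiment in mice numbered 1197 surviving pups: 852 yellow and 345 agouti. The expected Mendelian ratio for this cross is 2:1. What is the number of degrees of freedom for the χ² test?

1

A goodness-of-fit test with 2 phenotype classes has df = 2 − 1 = 1.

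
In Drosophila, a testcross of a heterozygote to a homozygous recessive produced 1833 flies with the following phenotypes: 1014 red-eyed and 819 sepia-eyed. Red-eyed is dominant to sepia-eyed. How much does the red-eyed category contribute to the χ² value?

A testcross of a heterozygote (Aa × aa) gives a 1:1 phenotypic ratio.
Total ratio parts = 2. Expected numbers out of 1833:
  red-eyed: 1833 × 1/2 = 916.5
  sepia-eyed: 1833 × 1/2 = 916.5
Contribution of red-eyed: (1014 − 916.5)² / 916.5 = 10.3723

10.372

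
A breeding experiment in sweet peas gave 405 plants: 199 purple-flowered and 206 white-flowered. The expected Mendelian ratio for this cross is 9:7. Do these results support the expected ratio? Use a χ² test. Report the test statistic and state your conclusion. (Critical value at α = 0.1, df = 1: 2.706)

8.329; not consistent

Under the 9:7 hypothesis (Σ ratio = 16, N = 405):
  purple-flowered: 405 × 9/16 = 227.8125
  white-flowered: 405 × 7/16 = 177.1875
χ² = Σ (O − E)² / E
  purple-flowered: (199 − 227.8125)² / 227.8125 = 3.6441
  white-flowered: (206 − 177.1875)² / 177.1875 = 4.6852
χ² = 3.6441 + 4.6852 = 8.3293 ≈ 8.329
Degrees of freedom = 2 − 1 = 1; critical value at α = 0.1 is 2.706.
Since 8.329 > 2.706, we reject the null hypothesis — the data do not fit the 9:7 ratio.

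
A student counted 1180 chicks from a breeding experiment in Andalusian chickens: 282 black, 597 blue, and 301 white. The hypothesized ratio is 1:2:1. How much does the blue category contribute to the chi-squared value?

0.083

The 1:2:1 ratio has 4 parts, so with N = 1180 the expected counts are:
  black: 1180 × 1/4 = 295
  blue: 1180 × 2/4 = 590
  white: 1180 × 1/4 = 295
Contribution of blue: (597 − 590)² / 590 = 0.0831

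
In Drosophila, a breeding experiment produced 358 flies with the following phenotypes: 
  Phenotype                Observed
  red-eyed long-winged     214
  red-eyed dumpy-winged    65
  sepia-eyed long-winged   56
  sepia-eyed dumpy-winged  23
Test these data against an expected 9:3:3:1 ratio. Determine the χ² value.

2.720

Expected counts for N = 358 under a 9:3:3:1 ratio (total parts = 16):
  red-eyed long-winged: 358 × 9/16 = 201.375
  red-eyed dumpy-winged: 358 × 3/16 = 67.125
  sepia-eyed long-winged: 358 × 3/16 = 67.125
  sepia-eyed dumpy-winged: 358 × 1/16 = 22.375
χ² = Σ (O − E)² / E
  red-eyed long-winged: (214 − 201.375)² / 201.375 = 0.7915
  red-eyed dumpy-winged: (65 − 67.125)² / 67.125 = 0.0673
  sepia-eyed long-winged: (56 − 67.125)² / 67.125 = 1.8438
  sepia-eyed dumpy-winged: (23 − 22.375)² / 22.375 = 0.0175
χ² = 0.7915 + 0.0673 + 1.8438 + 0.0175 = 2.7201 ≈ 2.720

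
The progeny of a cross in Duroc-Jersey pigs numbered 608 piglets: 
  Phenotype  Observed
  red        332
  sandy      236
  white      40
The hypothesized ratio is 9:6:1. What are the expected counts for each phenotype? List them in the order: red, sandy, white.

The 9:6:1 ratio has 16 parts, so with N = 608 the expected counts are:
  red: 608 × 9/16 = 342
  sandy: 608 × 6/16 = 228
  white: 608 × 1/16 = 38

342, 228, 38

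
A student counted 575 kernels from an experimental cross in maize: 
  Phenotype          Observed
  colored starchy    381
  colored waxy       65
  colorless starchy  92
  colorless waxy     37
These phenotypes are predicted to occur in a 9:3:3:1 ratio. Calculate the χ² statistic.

The 9:3:3:1 ratio has 16 parts, so with N = 575 the expected counts are:
  colored starchy: 575 × 9/16 = 323.4375
  colored waxy: 575 × 3/16 = 107.8125
  colorless starchy: 575 × 3/16 = 107.8125
  colorless waxy: 575 × 1/16 = 35.9375
χ² = Σ (O − E)² / E
  colored starchy: (381 − 323.4375)² / 323.4375 = 10.2445
  colored waxy: (65 − 107.8125)² / 107.8125 = 17.0009
  colorless starchy: (92 − 107.8125)² / 107.8125 = 2.3192
  colorless waxy: (37 − 35.9375)² / 35.9375 = 0.0314
χ² = 10.2445 + 17.0009 + 2.3192 + 0.0314 = 29.596

29.596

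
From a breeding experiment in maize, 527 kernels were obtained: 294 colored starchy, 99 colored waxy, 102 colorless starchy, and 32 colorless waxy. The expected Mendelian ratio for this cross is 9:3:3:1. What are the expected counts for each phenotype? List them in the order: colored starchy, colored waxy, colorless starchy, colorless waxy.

Expected counts for N = 527 under a 9:3:3:1 ratio (total parts = 16):
  colored starchy: 527 × 9/16 = 296.4375
  colored waxy: 527 × 3/16 = 98.8125
  colorless starchy: 527 × 3/16 = 98.8125
  colorless waxy: 527 × 1/16 = 32.9375

296.4375, 98.8125, 98.8125, 32.9375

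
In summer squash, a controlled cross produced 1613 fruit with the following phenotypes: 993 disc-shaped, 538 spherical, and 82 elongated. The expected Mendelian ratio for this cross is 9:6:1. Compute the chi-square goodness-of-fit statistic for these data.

18.997

The 9:6:1 ratio has 16 parts, so with N = 1613 the expected counts are:
  disc-shaped: 1613 × 9/16 = 907.3125
  spherical: 1613 × 6/16 = 604.875
  elongated: 1613 × 1/16 = 100.8125
χ² = Σ (O − E)² / E
  disc-shaped: (993 − 907.3125)² / 907.3125 = 8.0924
  spherical: (538 − 604.875)² / 604.875 = 7.3937
  elongated: (82 − 100.8125)² / 100.8125 = 3.5106
χ² = 8.0924 + 7.3937 + 3.5106 = 18.9967 ≈ 18.997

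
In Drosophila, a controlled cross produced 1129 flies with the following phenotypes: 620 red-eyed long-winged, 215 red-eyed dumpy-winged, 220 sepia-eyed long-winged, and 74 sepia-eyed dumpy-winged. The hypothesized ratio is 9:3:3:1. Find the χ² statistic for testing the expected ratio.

The 9:3:3:1 ratio has 16 parts, so with N = 1129 the expected counts are:
  red-eyed long-winged: 1129 × 9/16 = 635.0625
  red-eyed dumpy-winged: 1129 × 3/16 = 211.6875
  sepia-eyed long-winged: 1129 × 3/16 = 211.6875
  sepia-eyed dumpy-winged: 1129 × 1/16 = 70.5625
χ² = Σ (O − E)² / E
  red-eyed long-winged: (620 − 635.0625)² / 635.0625 = 0.3573
  red-eyed dumpy-winged: (215 − 211.6875)² / 211.6875 = 0.0518
  sepia-eyed long-winged: (220 − 211.6875)² / 211.6875 = 0.3264
  sepia-eyed dumpy-winged: (74 − 70.5625)² / 70.5625 = 0.1675
χ² = 0.3573 + 0.0518 + 0.3264 + 0.1675 = 0.903

0.903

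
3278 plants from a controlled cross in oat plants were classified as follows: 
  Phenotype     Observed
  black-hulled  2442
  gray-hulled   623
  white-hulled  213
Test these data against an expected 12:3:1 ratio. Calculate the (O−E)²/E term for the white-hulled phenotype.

0.322

Total ratio parts = 16. Expected numbers out of 3278:
  black-hulled: 3278 × 12/16 = 2458.5
  gray-hulled: 3278 × 3/16 = 614.625
  white-hulled: 3278 × 1/16 = 204.875
Contribution of white-hulled: (213 − 204.875)² / 204.875 = 0.3222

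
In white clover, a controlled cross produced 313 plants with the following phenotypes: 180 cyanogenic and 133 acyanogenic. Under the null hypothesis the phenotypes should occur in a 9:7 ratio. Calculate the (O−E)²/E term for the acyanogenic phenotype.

Total ratio parts = 16. Expected numbers out of 313:
  cyanogenic: 313 × 9/16 = 176.0625
  acyanogenic: 313 × 7/16 = 136.9375
Contribution of acyanogenic: (133 − 136.9375)² / 136.9375 = 0.1132

0.113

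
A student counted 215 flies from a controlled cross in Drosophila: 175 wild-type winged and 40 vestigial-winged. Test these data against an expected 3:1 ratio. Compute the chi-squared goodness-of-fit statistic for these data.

4.690

Total ratio parts = 4. Expected numbers out of 215:
  wild-type winged: 215 × 3/4 = 161.25
  vestigial-winged: 215 × 1/4 = 53.75
χ² = Σ (O − E)² / E
  wild-type winged: (175 − 161.25)² / 161.25 = 1.1725
  vestigial-winged: (40 − 53.75)² / 53.75 = 3.5174
χ² = 1.1725 + 3.5174 = 4.6899 ≈ 4.690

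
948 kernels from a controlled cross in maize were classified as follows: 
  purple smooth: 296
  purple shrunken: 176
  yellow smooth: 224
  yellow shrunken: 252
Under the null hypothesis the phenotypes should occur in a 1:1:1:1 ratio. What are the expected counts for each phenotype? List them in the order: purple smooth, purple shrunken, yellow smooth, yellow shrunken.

Expected counts for N = 948 under a 1:1:1:1 ratio (total parts = 4):
  purple smooth: 948 × 1/4 = 237
  purple shrunken: 948 × 1/4 = 237
  yellow smooth: 948 × 1/4 = 237
  yellow shrunken: 948 × 1/4 = 237

237, 237, 237, 237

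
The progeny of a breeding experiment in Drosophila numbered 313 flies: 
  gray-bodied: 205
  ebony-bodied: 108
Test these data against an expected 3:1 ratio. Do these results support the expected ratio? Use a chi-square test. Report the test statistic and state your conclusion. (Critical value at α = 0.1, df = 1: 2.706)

Total ratio parts = 4. Expected numbers out of 313:
  gray-bodied: 313 × 3/4 = 234.75
  ebony-bodied: 313 × 1/4 = 78.25
χ² = Σ (O − E)² / E
  gray-bodied: (205 − 234.75)² / 234.75 = 3.7702
  ebony-bodied: (108 − 78.25)² / 78.25 = 11.3107
χ² = 3.7702 + 11.3107 = 15.0809 ≈ 15.081
Degrees of freedom = 2 − 1 = 1; critical value at α = 0.1 is 2.706.
Since 15.081 > 2.706, we reject the null hypothesis — the data do not fit the 3:1 ratio.

15.081; not consistent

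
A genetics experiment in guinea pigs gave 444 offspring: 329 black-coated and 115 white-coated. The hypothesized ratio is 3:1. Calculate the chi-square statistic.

0.192

Expected counts for N = 444 under a 3:1 ratio (total parts = 4):
  black-coated: 444 × 3/4 = 333
  white-coated: 444 × 1/4 = 111
χ² = Σ (O − E)² / E
  black-coated: (329 − 333)² / 333 = 0.0480
  white-coated: (115 − 111)² / 111 = 0.1441
χ² = 0.0480 + 0.1441 = 0.1921 ≈ 0.192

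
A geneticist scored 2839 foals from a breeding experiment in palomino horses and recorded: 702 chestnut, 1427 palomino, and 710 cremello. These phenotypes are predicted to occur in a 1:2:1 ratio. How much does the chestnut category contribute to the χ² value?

Expected counts for N = 2839 under a 1:2:1 ratio (total parts = 4):
  chestnut: 2839 × 1/4 = 709.75
  palomino: 2839 × 2/4 = 1419.5
  cremello: 2839 × 1/4 = 709.75
Contribution of chestnut: (702 − 709.75)² / 709.75 = 0.0846

0.085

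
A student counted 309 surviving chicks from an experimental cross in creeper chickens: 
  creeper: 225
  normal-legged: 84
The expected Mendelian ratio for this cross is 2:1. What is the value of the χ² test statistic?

5.257

Total ratio parts = 3. Expected numbers out of 309:
  creeper: 309 × 2/3 = 206
  normal-legged: 309 × 1/3 = 103
χ² = Σ (O − E)² / E
  creeper: (225 − 206)² / 206 = 1.7524
  normal-legged: (84 − 103)² / 103 = 3.5049
χ² = 1.7524 + 3.5049 = 5.2573 ≈ 5.257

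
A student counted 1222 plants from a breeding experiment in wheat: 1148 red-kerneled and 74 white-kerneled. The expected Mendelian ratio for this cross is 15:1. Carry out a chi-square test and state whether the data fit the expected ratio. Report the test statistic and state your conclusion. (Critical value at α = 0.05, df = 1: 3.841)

0.079; consistent

The 15:1 ratio has 16 parts, so with N = 1222 the expected counts are:
  red-kerneled: 1222 × 15/16 = 1145.625
  white-kerneled: 1222 × 1/16 = 76.375
χ² = Σ (O − E)² / E
  red-kerneled: (1148 − 1145.625)² / 1145.625 = 0.0049
  white-kerneled: (74 − 76.375)² / 76.375 = 0.0739
χ² = 0.0049 + 0.0739 = 0.0788 ≈ 0.079
Degrees of freedom = 2 − 1 = 1; critical value at α = 0.05 is 3.841.
Since 0.079 < 3.841, we fail to reject the null hypothesis — the data are consistent with the 15:1 ratio.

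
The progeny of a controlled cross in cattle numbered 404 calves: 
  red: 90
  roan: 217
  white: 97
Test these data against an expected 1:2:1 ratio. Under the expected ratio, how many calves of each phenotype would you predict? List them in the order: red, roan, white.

101, 202, 101

The 1:2:1 ratio has 4 parts, so with N = 404 the expected counts are:
  red: 404 × 1/4 = 101
  roan: 404 × 2/4 = 202
  white: 404 × 1/4 = 101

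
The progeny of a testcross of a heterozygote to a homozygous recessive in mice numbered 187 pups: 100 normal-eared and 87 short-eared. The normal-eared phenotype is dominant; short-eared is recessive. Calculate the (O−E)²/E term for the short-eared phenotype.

0.452

A testcross of a heterozygote (Aa × aa) gives a 1:1 phenotypic ratio.
Under the 1:1 hypothesis (Σ ratio = 2, N = 187):
  normal-eared: 187 × 1/2 = 93.5
  short-eared: 187 × 1/2 = 93.5
Contribution of short-eared: (87 − 93.5)² / 93.5 = 0.4519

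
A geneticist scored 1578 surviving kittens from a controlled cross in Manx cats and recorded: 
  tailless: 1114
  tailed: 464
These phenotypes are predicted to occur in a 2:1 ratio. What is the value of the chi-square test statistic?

10.962

Under the 2:1 hypothesis (Σ ratio = 3, N = 1578):
  tailless: 1578 × 2/3 = 1052
  tailed: 1578 × 1/3 = 526
χ² = Σ (O − E)² / E
  tailless: (1114 − 1052)² / 1052 = 3.6540
  tailed: (464 − 526)² / 526 = 7.3080
χ² = 3.6540 + 7.3080 = 10.962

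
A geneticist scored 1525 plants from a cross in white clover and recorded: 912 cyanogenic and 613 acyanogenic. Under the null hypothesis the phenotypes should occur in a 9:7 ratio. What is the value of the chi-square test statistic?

7.824

The 9:7 ratio has 16 parts, so with N = 1525 the expected counts are:
  cyanogenic: 1525 × 9/16 = 857.8125
  acyanogenic: 1525 × 7/16 = 667.1875
χ² = Σ (O − E)² / E
  cyanogenic: (912 − 857.8125)² / 857.8125 = 3.4230
  acyanogenic: (613 − 667.1875)² / 667.1875 = 4.4010
χ² = 3.4230 + 4.4010 = 7.824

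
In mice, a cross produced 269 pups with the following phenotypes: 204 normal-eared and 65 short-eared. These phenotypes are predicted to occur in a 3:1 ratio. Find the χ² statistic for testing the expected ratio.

Total ratio parts = 4. Expected numbers out of 269:
  normal-eared: 269 × 3/4 = 201.75
  short-eared: 269 × 1/4 = 67.25
χ² = Σ (O − E)² / E
  normal-eared: (204 − 201.75)² / 201.75 = 0.0251
  short-eared: (65 − 67.25)² / 67.25 = 0.0753
χ² = 0.0251 + 0.0753 = 0.1004 ≈ 0.100

0.100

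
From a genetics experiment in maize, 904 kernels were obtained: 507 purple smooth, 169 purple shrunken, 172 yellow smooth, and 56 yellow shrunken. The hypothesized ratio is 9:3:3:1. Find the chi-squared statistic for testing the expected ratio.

The 9:3:3:1 ratio has 16 parts, so with N = 904 the expected counts are:
  purple smooth: 904 × 9/16 = 508.5
  purple shrunken: 904 × 3/16 = 169.5
  yellow smooth: 904 × 3/16 = 169.5
  yellow shrunken: 904 × 1/16 = 56.5
χ² = Σ (O − E)² / E
  purple smooth: (507 − 508.5)² / 508.5 = 0.0044
  purple shrunken: (169 − 169.5)² / 169.5 = 0.0015
  yellow smooth: (172 − 169.5)² / 169.5 = 0.0369
  yellow shrunken: (56 − 56.5)² / 56.5 = 0.0044
χ² = 0.0044 + 0.0015 + 0.0369 + 0.0044 = 0.0472 ≈ 0.047

0.047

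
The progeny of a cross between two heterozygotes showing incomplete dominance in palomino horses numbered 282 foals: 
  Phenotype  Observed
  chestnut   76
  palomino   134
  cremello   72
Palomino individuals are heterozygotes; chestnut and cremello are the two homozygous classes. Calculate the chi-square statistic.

0.809

With incomplete dominance, a heterozygote × heterozygote cross gives a 1:2:1 phenotypic ratio.
Total ratio parts = 4. Expected numbers out of 282:
  chestnut: 282 × 1/4 = 70.5
  palomino: 282 × 2/4 = 141
  cremello: 282 × 1/4 = 70.5
χ² = Σ (O − E)² / E
  chestnut: (76 − 70.5)² / 70.5 = 0.4291
  palomino: (134 − 141)² / 141 = 0.3475
  cremello: (72 − 70.5)² / 70.5 = 0.0319
χ² = 0.4291 + 0.3475 + 0.0319 = 0.8085 ≈ 0.809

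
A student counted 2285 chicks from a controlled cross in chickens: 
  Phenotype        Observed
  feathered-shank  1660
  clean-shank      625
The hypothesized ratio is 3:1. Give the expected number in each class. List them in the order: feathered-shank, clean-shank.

1713.75, 571.25

The 3:1 ratio has 4 parts, so with N = 2285 the expected counts are:
  feathered-shank: 2285 × 3/4 = 1713.75
  clean-shank: 2285 × 1/4 = 571.25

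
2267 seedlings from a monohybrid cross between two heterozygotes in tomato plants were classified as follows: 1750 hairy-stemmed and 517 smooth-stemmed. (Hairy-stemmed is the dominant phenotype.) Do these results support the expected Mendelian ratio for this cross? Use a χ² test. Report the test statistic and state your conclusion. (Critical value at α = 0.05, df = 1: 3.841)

For a monohybrid cross between heterozygotes with complete dominance, the expected phenotypic ratio is 3:1.
The 3:1 ratio has 4 parts, so with N = 2267 the expected counts are:
  hairy-stemmed: 2267 × 3/4 = 1700.25
  smooth-stemmed: 2267 × 1/4 = 566.75
χ² = Σ (O − E)² / E
  hairy-stemmed: (1750 − 1700.25)² / 1700.25 = 1.4557
  smooth-stemmed: (517 − 566.75)² / 566.75 = 4.3671
χ² = 1.4557 + 4.3671 = 5.8228 ≈ 5.823
Degrees of freedom = 2 − 1 = 1; critical value at α = 0.05 is 3.841.
Since 5.823 > 3.841, we reject the null hypothesis — the data do not fit the 3:1 ratio.

5.823; not consistent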